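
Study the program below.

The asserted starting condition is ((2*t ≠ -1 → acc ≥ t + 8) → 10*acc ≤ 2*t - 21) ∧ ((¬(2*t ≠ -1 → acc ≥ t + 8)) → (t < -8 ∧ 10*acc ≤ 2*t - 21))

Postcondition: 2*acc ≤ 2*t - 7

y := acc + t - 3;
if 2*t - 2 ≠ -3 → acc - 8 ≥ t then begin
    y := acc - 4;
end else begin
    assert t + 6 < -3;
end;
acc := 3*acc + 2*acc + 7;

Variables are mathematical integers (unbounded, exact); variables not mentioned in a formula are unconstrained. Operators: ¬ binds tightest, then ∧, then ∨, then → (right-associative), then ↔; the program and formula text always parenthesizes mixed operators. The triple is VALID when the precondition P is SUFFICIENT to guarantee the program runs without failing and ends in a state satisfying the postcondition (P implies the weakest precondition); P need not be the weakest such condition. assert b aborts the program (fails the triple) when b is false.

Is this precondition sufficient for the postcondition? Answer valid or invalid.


Working backward. After the program, 2*acc ≤ 2*t - 7 must hold.
Before acc := 3*acc + 2*acc + 7: 10*acc ≤ 2*t - 21
Then branch requires 10*acc ≤ 2*t - 21; else branch requires t < -9 ∧ 10*acc ≤ 2*t - 21.
Before the if: ((2*t ≠ -1 → acc ≥ t + 8) → 10*acc ≤ 2*t - 21) ∧ ((¬(2*t ≠ -1 → acc ≥ t + 8)) → (t < -9 ∧ 10*acc ≤ 2*t - 21))
Before y := acc + t - 3: ((2*t ≠ -1 → acc ≥ t + 8) → 10*acc ≤ 2*t - 21) ∧ ((¬(2*t ≠ -1 → acc ≥ t + 8)) → (t < -9 ∧ 10*acc ≤ 2*t - 21))
The weakest precondition is ((2*t ≠ -1 → acc ≥ t + 8) → 10*acc ≤ 2*t - 21) ∧ ((¬(2*t ≠ -1 → acc ≥ t + 8)) → (t < -9 ∧ 10*acc ≤ 2*t - 21)).
Check whether ((2*t ≠ -1 → acc ≥ t + 8) → 10*acc ≤ 2*t - 21) ∧ ((¬(2*t ≠ -1 → acc ≥ t + 8)) → (t < -8 ∧ 10*acc ≤ 2*t - 21)) implies it.
Countermodel: at the initial state acc = -4, t = -9, the precondition holds but the weakest precondition fails.
Answer: invalid


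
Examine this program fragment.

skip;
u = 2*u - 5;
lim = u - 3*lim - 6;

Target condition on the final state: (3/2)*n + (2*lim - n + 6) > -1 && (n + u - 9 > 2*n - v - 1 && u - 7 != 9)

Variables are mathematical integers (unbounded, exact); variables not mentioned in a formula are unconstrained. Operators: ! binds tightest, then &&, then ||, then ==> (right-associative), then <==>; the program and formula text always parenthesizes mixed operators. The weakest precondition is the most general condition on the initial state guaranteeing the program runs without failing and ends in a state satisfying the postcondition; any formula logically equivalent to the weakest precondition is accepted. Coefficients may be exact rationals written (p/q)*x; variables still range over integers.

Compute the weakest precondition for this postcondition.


Working backward. After the program, the postcondition (3/2)*n + (2*lim - n + 6) > -1 && (n + u - 9 > 2*n - v - 1 && u - 7 != 9) must hold; in canonical form it is 2*lim + (1/2)*n > -7 && u + v > n + 8 && u != 16.
Before lim := u - 3*lim - 6: (1/2)*n + 2*u > 6*lim + 5 && u + v > n + 8 && u != 16
Before u := 2*u - 5: (1/2)*n + 4*u > 6*lim + 15 && 2*u + v > n + 13 && 2*u != 21
Before skip: (1/2)*n + 4*u > 6*lim + 15 && 2*u + v > n + 13 && 2*u != 21
Answer: WP = (1/2)*n + 4*u > 6*lim + 15 && 2*u + v > n + 13 && 2*u != 21


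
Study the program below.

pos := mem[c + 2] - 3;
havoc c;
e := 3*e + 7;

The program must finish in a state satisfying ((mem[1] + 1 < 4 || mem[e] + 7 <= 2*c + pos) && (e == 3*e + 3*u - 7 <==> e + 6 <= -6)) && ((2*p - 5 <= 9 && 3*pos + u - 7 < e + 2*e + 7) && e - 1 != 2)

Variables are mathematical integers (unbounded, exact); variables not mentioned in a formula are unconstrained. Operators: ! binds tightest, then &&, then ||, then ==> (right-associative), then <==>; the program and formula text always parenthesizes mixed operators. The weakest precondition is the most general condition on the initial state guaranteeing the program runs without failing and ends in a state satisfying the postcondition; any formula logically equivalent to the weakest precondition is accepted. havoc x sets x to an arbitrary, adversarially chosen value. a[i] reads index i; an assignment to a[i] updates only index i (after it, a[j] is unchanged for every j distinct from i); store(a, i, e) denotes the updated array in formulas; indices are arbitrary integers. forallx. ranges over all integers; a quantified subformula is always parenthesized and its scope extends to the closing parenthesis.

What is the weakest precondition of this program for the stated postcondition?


Working backward. After the program, the postcondition ((mem[1] + 1 < 4 || mem[e] + 7 <= 2*c + pos) && (e == 3*e + 3*u - 7 <==> e + 6 <= -6)) && ((2*p - 5 <= 9 && 3*pos + u - 7 < e + 2*e + 7) && e - 1 != 2) must hold; in canonical form it is (mem[1] < 3 || mem[e] <= 2*c + pos - 7) && (2*e + 3*u == 7 <==> e <= -12) && 2*p <= 14 && 3*pos + u < 3*e + 14 && e != 3.
Before e := 3*e + 7: (mem[1] < 3 || mem[3*e + 7] <= 2*c + pos - 7) && (6*e + 3*u == -7 <==> 3*e <= -19) && 2*p <= 14 && 3*pos + u < 9*e + 35 && 3*e != -4
Before havoc c: forall c_1. ((mem[1] < 3 || mem[3*e + 7] <= 2*c_1 + pos - 7) && (6*e + 3*u == -7 <==> 3*e <= -19) && 2*p <= 14 && 3*pos + u < 9*e + 35 && 3*e != -4)
Before pos := mem[c + 2] - 3: forall c_1. ((mem[1] < 3 || mem[3*e + 7] <= mem[c + 2] + 2*c_1 - 10) && (6*e + 3*u == -7 <==> 3*e <= -19) && 2*p <= 14 && 3*mem[c + 2] + u < 9*e + 44 && 3*e != -4)
Answer: WP = forall c_1. ((mem[1] < 3 || mem[3*e + 7] <= mem[c + 2] + 2*c_1 - 10) && (6*e + 3*u == -7 <==> 3*e <= -19) && 2*p <= 14 && 3*mem[c + 2] + u < 9*e + 44 && 3*e != -4)


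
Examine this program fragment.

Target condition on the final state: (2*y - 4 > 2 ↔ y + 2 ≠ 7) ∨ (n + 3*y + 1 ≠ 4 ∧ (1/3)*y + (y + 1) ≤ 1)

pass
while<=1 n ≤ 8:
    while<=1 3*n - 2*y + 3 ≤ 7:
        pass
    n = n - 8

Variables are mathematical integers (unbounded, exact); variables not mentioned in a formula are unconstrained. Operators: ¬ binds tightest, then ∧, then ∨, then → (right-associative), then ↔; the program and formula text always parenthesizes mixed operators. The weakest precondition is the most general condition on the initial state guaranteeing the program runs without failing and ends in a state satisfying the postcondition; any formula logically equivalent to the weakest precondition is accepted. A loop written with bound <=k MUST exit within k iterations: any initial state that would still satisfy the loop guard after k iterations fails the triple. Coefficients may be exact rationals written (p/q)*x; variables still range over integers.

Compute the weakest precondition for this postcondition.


Working backward. After the program, the postcondition (2*y - 4 > 2 ↔ y + 2 ≠ 7) ∨ (n + 3*y + 1 ≠ 4 ∧ (1/3)*y + (y + 1) ≤ 1) must hold; in canonical form it is (2*y > 6 ↔ y ≠ 5) ∨ (n + 3*y ≠ 3 ∧ (4/3)*y ≤ 0).
Before the loop (bound <=1), unroll the exhaustion recursion (WP_0 = exit-now case; WP_j = one more guarded iteration, up to j = 1):
  WP_0: (¬(n ≤ 8)) ∧ ((2*y > 6 ↔ y ≠ 5) ∨ (n + 3*y ≠ 3 ∧ (4/3)*y ≤ 0))
  WP_1: (n ≤ 8 → ((3*n ≤ 2*y + 4 → ((¬(3*n ≤ 2*y + 4)) ∧ (¬(n ≤ 16)) ∧ ((2*y > 6 ↔ y ≠ 5) ∨ (n + 3*y ≠ 11 ∧ (4/3)*y ≤ 0)))) ∧ ((¬(3*n ≤ 2*y + 4)) → ((¬(n ≤ 16)) ∧ ((2*y > 6 ↔ y ≠ 5) ∨ (n + 3*y ≠ 11 ∧ (4/3)*y ≤ 0)))))) ∧ ((¬(n ≤ 8)) → ((2*y > 6 ↔ y ≠ 5) ∨ (n + 3*y ≠ 3 ∧ (4/3)*y ≤ 0)))
So before the loop: (n ≤ 8 → ((3*n ≤ 2*y + 4 → ((¬(3*n ≤ 2*y + 4)) ∧ (¬(n ≤ 16)) ∧ ((2*y > 6 ↔ y ≠ 5) ∨ (n + 3*y ≠ 11 ∧ (4/3)*y ≤ 0)))) ∧ ((¬(3*n ≤ 2*y + 4)) → ((¬(n ≤ 16)) ∧ ((2*y > 6 ↔ y ≠ 5) ∨ (n + 3*y ≠ 11 ∧ (4/3)*y ≤ 0)))))) ∧ ((¬(n ≤ 8)) → ((2*y > 6 ↔ y ≠ 5) ∨ (n + 3*y ≠ 3 ∧ (4/3)*y ≤ 0)))
Before skip: (n ≤ 8 → ((3*n ≤ 2*y + 4 → ((¬(3*n ≤ 2*y + 4)) ∧ (¬(n ≤ 16)) ∧ ((2*y > 6 ↔ y ≠ 5) ∨ (n + 3*y ≠ 11 ∧ (4/3)*y ≤ 0)))) ∧ ((¬(3*n ≤ 2*y + 4)) → ((¬(n ≤ 16)) ∧ ((2*y > 6 ↔ y ≠ 5) ∨ (n + 3*y ≠ 11 ∧ (4/3)*y ≤ 0)))))) ∧ ((¬(n ≤ 8)) → ((2*y > 6 ↔ y ≠ 5) ∨ (n + 3*y ≠ 3 ∧ (4/3)*y ≤ 0)))
Answer: WP = (n ≤ 8 → ((3*n ≤ 2*y + 4 → ((¬(3*n ≤ 2*y + 4)) ∧ (¬(n ≤ 16)) ∧ ((2*y > 6 ↔ y ≠ 5) ∨ (n + 3*y ≠ 11 ∧ (4/3)*y ≤ 0)))) ∧ ((¬(3*n ≤ 2*y + 4)) → ((¬(n ≤ 16)) ∧ ((2*y > 6 ↔ y ≠ 5) ∨ (n + 3*y ≠ 11 ∧ (4/3)*y ≤ 0)))))) ∧ ((¬(n ≤ 8)) → ((2*y > 6 ↔ y ≠ 5) ∨ (n + 3*y ≠ 3 ∧ (4/3)*y ≤ 0)))


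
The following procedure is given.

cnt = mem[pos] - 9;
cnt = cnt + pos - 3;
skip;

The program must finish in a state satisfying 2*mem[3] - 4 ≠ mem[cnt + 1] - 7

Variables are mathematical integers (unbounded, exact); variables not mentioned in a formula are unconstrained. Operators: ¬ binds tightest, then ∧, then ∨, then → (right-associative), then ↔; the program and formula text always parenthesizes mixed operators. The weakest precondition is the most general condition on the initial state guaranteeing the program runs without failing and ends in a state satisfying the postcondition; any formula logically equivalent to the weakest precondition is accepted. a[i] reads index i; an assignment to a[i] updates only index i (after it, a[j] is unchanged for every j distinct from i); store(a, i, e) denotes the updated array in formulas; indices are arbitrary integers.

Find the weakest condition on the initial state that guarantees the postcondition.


Working backward. After the program, the postcondition 2*mem[3] - 4 ≠ mem[cnt + 1] - 7 must hold; in canonical form it is 2*mem[3] ≠ mem[cnt + 1] - 3.
Before skip: 2*mem[3] ≠ mem[cnt + 1] - 3
Before cnt := cnt + pos - 3: 2*mem[3] ≠ mem[cnt + pos - 2] - 3
Before cnt := mem[pos] - 9: 2*mem[3] ≠ mem[mem[pos] + pos - 11] - 3
Answer: WP = 2*mem[3] ≠ mem[mem[pos] + pos - 11] - 3


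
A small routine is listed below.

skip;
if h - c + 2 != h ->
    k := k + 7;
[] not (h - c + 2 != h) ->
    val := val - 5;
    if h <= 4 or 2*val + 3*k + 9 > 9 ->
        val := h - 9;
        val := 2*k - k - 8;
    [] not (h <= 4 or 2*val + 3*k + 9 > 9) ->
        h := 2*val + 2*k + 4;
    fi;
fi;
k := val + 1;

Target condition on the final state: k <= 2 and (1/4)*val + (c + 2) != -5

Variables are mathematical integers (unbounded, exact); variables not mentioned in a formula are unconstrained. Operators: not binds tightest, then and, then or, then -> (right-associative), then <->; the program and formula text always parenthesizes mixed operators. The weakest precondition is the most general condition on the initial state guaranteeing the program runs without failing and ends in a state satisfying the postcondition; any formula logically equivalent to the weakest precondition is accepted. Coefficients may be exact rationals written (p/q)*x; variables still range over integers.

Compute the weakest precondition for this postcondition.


Working backward. After the program, the postcondition k <= 2 and (1/4)*val + (c + 2) != -5 must hold; in canonical form it is k <= 2 and c + (1/4)*val != -7.
Before k := val + 1: val <= 1 and c + (1/4)*val != -7
Then branch requires val <= 1 and c + (1/4)*val != -7; else branch requires ((h <= 4 or 3*k + 2*val > 10) -> (k <= 9 and c + (1/4)*k != -5)) and ((not (h <= 4 or 3*k + 2*val > 10)) -> (val <= 6 and c + (1/4)*val != -23/4)).
Before the if: (c != 2 -> (val <= 1 and c + (1/4)*val != -7)) and ((not (c != 2)) -> (((h <= 4 or 3*k + 2*val > 10) -> (k <= 9 and c + (1/4)*k != -5)) and ((not (h <= 4 or 3*k + 2*val > 10)) -> (val <= 6 and c + (1/4)*val != -23/4))))
Before skip: (c != 2 -> (val <= 1 and c + (1/4)*val != -7)) and ((not (c != 2)) -> (((h <= 4 or 3*k + 2*val > 10) -> (k <= 9 and c + (1/4)*k != -5)) and ((not (h <= 4 or 3*k + 2*val > 10)) -> (val <= 6 and c + (1/4)*val != -23/4))))
Answer: WP = (c != 2 -> (val <= 1 and c + (1/4)*val != -7)) and ((not (c != 2)) -> (((h <= 4 or 3*k + 2*val > 10) -> (k <= 9 and c + (1/4)*k != -5)) and ((not (h <= 4 or 3*k + 2*val > 10)) -> (val <= 6 and c + (1/4)*val != -23/4))))


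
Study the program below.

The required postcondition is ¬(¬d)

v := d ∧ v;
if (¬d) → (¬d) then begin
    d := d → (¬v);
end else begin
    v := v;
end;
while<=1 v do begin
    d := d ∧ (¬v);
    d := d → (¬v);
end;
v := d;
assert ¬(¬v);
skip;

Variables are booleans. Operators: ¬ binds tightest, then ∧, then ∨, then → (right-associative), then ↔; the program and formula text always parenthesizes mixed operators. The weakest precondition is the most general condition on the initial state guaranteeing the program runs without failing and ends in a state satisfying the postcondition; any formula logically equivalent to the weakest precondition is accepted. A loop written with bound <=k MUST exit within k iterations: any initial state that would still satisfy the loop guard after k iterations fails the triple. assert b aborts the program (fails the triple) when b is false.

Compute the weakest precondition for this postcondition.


Working backward. After the program, the postcondition ¬(¬d) must hold; in canonical form it is d.
Before skip: d
Before assert ¬(¬v): v ∧ d
Before v := d: d
Before the loop (bound <=1), unroll the exhaustion recursion (WP_0 = exit-now case; WP_j = one more guarded iteration, up to j = 1):
  WP_0: (¬v) ∧ d
  WP_1: (v → ((¬v) ∧ ((d ∧ (¬v)) → (¬v)))) ∧ ((¬v) → d)
So before the loop: (v → ((¬v) ∧ ((d ∧ (¬v)) → (¬v)))) ∧ ((¬v) → d)
Then branch requires (v → ((¬v) ∧ (((d → (¬v)) ∧ (¬v)) → (¬v)))) ∧ ((¬v) → (d → (¬v))); else branch requires (v → ((¬v) ∧ ((d ∧ (¬v)) → (¬v)))) ∧ ((¬v) → d).
Before the if: (v → ((¬v) ∧ (((d → (¬v)) ∧ (¬v)) → (¬v)))) ∧ ((¬v) → (d → (¬v)))
Before v := d ∧ v: ((d ∧ v) → ((¬(d ∧ v)) ∧ (((d → (¬(d ∧ v))) ∧ (¬(d ∧ v))) → (¬(d ∧ v))))) ∧ ((¬(d ∧ v)) → (d → (¬(d ∧ v))))
Answer: WP = ((d ∧ v) → ((¬(d ∧ v)) ∧ (((d → (¬(d ∧ v))) ∧ (¬(d ∧ v))) → (¬(d ∧ v))))) ∧ ((¬(d ∧ v)) → (d → (¬(d ∧ v))))


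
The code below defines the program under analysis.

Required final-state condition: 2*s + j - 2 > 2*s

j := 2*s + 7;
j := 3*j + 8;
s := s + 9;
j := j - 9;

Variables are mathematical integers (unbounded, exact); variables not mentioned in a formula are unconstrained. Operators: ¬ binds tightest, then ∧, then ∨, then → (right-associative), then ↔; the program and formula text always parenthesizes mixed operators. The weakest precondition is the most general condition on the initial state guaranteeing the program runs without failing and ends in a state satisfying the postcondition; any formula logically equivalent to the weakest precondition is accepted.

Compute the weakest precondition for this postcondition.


Working backward. After the program, the postcondition 2*s + j - 2 > 2*s must hold; in canonical form it is j > 2.
Before j := j - 9: j > 11
Before s := s + 9: j > 11
Before j := 3*j + 8: 3*j > 3
Before j := 2*s + 7: 6*s > -18
Answer: WP = 6*s > -18


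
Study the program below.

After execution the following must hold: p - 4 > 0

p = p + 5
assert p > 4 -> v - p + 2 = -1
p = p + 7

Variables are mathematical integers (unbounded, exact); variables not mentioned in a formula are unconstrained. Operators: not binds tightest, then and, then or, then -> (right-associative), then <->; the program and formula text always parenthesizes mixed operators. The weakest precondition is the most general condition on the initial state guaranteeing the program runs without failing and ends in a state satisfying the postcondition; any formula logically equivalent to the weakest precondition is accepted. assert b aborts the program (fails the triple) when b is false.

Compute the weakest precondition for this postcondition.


Working backward. After the program, the postcondition p - 4 > 0 must hold; in canonical form it is p > 4.
Before p := p + 7: p > -3
Before assert p > 4 -> v - p + 2 = -1: (p > 4 -> v = p - 3) and p > -3
Before p := p + 5: (p > -1 -> v = p + 2) and p > -8
Answer: WP = (p > -1 -> v = p + 2) and p > -8


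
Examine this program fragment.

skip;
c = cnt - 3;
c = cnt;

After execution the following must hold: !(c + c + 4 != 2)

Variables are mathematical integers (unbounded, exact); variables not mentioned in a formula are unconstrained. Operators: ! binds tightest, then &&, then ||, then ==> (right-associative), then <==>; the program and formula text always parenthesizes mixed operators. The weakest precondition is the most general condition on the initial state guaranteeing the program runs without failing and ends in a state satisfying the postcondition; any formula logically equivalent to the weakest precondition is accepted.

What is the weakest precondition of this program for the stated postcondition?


Working backward. After the program, the postcondition !(c + c + 4 != 2) must hold; in canonical form it is !(2*c != -2).
Before c := cnt: !(2*cnt != -2)
Before c := cnt - 3: !(2*cnt != -2)
Before skip: !(2*cnt != -2)
Answer: WP = !(2*cnt != -2)


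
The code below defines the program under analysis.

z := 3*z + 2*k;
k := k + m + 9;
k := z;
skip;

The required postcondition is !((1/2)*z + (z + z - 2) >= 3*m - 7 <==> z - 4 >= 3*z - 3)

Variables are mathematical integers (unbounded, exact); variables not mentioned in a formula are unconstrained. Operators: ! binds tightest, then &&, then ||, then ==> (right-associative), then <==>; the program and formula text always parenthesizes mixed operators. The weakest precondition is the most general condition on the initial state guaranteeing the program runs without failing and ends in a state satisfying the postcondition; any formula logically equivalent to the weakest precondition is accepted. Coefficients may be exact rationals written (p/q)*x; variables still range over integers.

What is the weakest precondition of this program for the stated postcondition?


Working backward. After the program, the postcondition !((1/2)*z + (z + z - 2) >= 3*m - 7 <==> z - 4 >= 3*z - 3) must hold; in canonical form it is !((5/2)*z >= 3*m - 5 <==> 2*z <= -1).
Before skip: !((5/2)*z >= 3*m - 5 <==> 2*z <= -1)
Before k := z: !((5/2)*z >= 3*m - 5 <==> 2*z <= -1)
Before k := k + m + 9: !((5/2)*z >= 3*m - 5 <==> 2*z <= -1)
Before z := 3*z + 2*k: !(5*k + (15/2)*z >= 3*m - 5 <==> 4*k + 6*z <= -1)
Answer: WP = !(5*k + (15/2)*z >= 3*m - 5 <==> 4*k + 6*z <= -1)


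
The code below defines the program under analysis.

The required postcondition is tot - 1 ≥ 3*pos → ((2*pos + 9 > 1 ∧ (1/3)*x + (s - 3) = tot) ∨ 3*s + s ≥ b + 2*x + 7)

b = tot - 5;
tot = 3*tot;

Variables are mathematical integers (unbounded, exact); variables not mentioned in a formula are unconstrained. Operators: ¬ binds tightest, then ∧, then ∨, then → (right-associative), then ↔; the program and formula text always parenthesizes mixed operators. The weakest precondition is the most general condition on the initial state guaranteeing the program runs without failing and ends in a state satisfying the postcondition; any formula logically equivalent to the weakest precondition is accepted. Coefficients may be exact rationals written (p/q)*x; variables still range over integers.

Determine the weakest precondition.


Working backward. After the program, the postcondition tot - 1 ≥ 3*pos → ((2*pos + 9 > 1 ∧ (1/3)*x + (s - 3) = tot) ∨ 3*s + s ≥ b + 2*x + 7) must hold; in canonical form it is tot ≥ 3*pos + 1 → ((2*pos > -8 ∧ s + (1/3)*x = tot + 3) ∨ 4*s ≥ b + 2*x + 7).
Before tot := 3*tot: 3*tot ≥ 3*pos + 1 → ((2*pos > -8 ∧ s + (1/3)*x = 3*tot + 3) ∨ 4*s ≥ b + 2*x + 7)
Before b := tot - 5: 3*tot ≥ 3*pos + 1 → ((2*pos > -8 ∧ s + (1/3)*x = 3*tot + 3) ∨ 4*s ≥ tot + 2*x + 2)
Answer: WP = 3*tot ≥ 3*pos + 1 → ((2*pos > -8 ∧ s + (1/3)*x = 3*tot + 3) ∨ 4*s ≥ tot + 2*x + 2)


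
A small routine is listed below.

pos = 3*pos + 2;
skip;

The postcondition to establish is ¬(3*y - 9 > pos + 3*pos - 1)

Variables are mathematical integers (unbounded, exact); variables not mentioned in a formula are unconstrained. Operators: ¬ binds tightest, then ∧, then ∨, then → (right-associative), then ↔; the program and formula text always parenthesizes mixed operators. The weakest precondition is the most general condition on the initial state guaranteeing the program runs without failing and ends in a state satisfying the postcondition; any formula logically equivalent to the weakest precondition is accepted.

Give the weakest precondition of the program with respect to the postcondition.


Working backward. After the program, the postcondition ¬(3*y - 9 > pos + 3*pos - 1) must hold; in canonical form it is ¬(3*y > 4*pos + 8).
Before skip: ¬(3*y > 4*pos + 8)
Before pos := 3*pos + 2: ¬(3*y > 12*pos + 16)
Answer: WP = ¬(3*y > 12*pos + 16)


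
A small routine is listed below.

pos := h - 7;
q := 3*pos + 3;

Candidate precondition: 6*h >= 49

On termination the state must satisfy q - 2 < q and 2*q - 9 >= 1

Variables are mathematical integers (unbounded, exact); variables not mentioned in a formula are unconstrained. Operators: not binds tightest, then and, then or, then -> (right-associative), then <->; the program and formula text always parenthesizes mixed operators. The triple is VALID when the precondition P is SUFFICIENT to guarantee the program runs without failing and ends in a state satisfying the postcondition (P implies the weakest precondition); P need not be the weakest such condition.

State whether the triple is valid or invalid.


Working backward. After the program, the postcondition q - 2 < q and 2*q - 9 >= 1 must hold; in canonical form it is 2*q >= 10.
Before q := 3*pos + 3: 6*pos >= 4
Before pos := h - 7: 6*h >= 46
The weakest precondition is 6*h >= 46.
Check whether 6*h >= 49 implies it.
Every state satisfying the precondition satisfies the weakest precondition: the implication holds.
Answer: valid


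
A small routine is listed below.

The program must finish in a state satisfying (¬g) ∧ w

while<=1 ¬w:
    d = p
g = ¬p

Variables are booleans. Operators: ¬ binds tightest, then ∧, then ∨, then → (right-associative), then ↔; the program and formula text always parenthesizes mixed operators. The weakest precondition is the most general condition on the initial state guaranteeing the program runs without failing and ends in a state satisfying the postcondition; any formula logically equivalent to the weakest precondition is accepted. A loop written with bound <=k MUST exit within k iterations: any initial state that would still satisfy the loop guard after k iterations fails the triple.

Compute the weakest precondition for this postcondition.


Working backward. After the program, (¬g) ∧ w must hold.
Before g := ¬p: p ∧ w
Before the loop (bound <=1), unroll the exhaustion recursion (WP_0 = exit-now case; WP_j = one more guarded iteration, up to j = 1):
  WP_0: w ∧ p
  WP_1: ((¬w) → (w ∧ p)) ∧ (w → (p ∧ w))
So before the loop: ((¬w) → (w ∧ p)) ∧ (w → (p ∧ w))
Answer: WP = ((¬w) → (w ∧ p)) ∧ (w → (p ∧ w))


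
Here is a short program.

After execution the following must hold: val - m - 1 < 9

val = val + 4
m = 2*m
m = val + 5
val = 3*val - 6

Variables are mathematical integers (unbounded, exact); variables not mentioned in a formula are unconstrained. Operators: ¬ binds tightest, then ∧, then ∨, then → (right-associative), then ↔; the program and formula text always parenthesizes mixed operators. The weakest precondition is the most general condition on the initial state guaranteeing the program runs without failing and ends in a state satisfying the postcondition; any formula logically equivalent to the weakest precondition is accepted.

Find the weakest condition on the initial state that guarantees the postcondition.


Working backward. After the program, the postcondition val - m - 1 < 9 must hold; in canonical form it is val < m + 10.
Before val := 3*val - 6: 3*val < m + 16
Before m := val + 5: 2*val < 21
Before m := 2*m: 2*val < 21
Before val := val + 4: 2*val < 13
Answer: WP = 2*val < 13


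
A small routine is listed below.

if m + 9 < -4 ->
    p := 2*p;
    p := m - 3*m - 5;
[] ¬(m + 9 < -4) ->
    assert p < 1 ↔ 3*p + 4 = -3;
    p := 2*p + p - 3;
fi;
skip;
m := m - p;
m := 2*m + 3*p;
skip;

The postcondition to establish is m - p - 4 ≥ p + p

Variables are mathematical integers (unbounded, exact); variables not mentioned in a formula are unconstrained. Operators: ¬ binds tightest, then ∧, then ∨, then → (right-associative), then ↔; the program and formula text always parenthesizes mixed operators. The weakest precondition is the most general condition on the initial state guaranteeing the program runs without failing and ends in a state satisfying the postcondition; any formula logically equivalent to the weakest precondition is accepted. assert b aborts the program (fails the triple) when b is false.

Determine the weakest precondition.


Working backward. After the program, the postcondition m - p - 4 ≥ p + p must hold; in canonical form it is m ≥ 3*p + 4.
Before skip: m ≥ 3*p + 4
Before m := 2*m + 3*p: 2*m ≥ 4
Before m := m - p: 2*m ≥ 2*p + 4
Before skip: 2*m ≥ 2*p + 4
Then branch requires 6*m ≥ -6; else branch requires (p < 1 ↔ 3*p = -7) ∧ 2*m ≥ 6*p - 2.
Before the if: (m < -13 → 6*m ≥ -6) ∧ ((¬(m < -13)) → ((p < 1 ↔ 3*p = -7) ∧ 2*m ≥ 6*p - 2))
Answer: WP = (m < -13 → 6*m ≥ -6) ∧ ((¬(m < -13)) → ((p < 1 ↔ 3*p = -7) ∧ 2*m ≥ 6*p - 2))


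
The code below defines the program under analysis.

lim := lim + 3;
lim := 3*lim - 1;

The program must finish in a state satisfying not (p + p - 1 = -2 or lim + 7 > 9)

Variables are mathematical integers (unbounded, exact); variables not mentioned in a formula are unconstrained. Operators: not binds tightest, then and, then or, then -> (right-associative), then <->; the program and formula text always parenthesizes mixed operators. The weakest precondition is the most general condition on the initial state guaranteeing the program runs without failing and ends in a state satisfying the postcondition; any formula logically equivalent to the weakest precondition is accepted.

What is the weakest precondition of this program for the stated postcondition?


Working backward. After the program, the postcondition not (p + p - 1 = -2 or lim + 7 > 9) must hold; in canonical form it is not (2*p = -1 or lim > 2).
Before lim := 3*lim - 1: not (2*p = -1 or 3*lim > 3)
Before lim := lim + 3: not (2*p = -1 or 3*lim > -6)
Answer: WP = not (2*p = -1 or 3*lim > -6)


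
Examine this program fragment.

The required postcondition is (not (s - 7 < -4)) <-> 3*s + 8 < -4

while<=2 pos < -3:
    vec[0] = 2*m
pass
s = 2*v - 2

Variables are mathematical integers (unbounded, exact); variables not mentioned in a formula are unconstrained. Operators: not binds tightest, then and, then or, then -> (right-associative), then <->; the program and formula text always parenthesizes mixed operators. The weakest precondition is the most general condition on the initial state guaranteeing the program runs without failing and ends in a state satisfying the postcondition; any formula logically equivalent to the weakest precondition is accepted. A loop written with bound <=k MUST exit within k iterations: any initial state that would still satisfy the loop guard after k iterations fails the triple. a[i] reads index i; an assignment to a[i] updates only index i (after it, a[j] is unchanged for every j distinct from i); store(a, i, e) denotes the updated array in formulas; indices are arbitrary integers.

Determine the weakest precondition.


Working backward. After the program, the postcondition (not (s - 7 < -4)) <-> 3*s + 8 < -4 must hold; in canonical form it is (not (s < 3)) <-> 3*s < -12.
Before s := 2*v - 2: (not (2*v < 5)) <-> 6*v < -6
Before skip: (not (2*v < 5)) <-> 6*v < -6
Before the loop (bound <=2), unroll the exhaustion recursion (WP_0 = exit-now case; WP_j = one more guarded iteration, up to j = 2):
  WP_0: (not (pos < -3)) and ((not (2*v < 5)) <-> 6*v < -6)
  WP_1: (pos < -3 -> ((not (pos < -3)) and ((not (2*v < 5)) <-> 6*v < -6))) and ((not (pos < -3)) -> ((not (2*v < 5)) <-> 6*v < -6))
  WP_2: (pos < -3 -> ((pos < -3 -> ((not (pos < -3)) and ((not (2*v < 5)) <-> 6*v < -6))) and ((not (pos < -3)) -> ((not (2*v < 5)) <-> 6*v < -6)))) and ((not (pos < -3)) -> ((not (2*v < 5)) <-> 6*v < -6))
So before the loop: (pos < -3 -> ((pos < -3 -> ((not (pos < -3)) and ((not (2*v < 5)) <-> 6*v < -6))) and ((not (pos < -3)) -> ((not (2*v < 5)) <-> 6*v < -6)))) and ((not (pos < -3)) -> ((not (2*v < 5)) <-> 6*v < -6))
Answer: WP = (pos < -3 -> ((pos < -3 -> ((not (pos < -3)) and ((not (2*v < 5)) <-> 6*v < -6))) and ((not (pos < -3)) -> ((not (2*v < 5)) <-> 6*v < -6)))) and ((not (pos < -3)) -> ((not (2*v < 5)) <-> 6*v < -6))


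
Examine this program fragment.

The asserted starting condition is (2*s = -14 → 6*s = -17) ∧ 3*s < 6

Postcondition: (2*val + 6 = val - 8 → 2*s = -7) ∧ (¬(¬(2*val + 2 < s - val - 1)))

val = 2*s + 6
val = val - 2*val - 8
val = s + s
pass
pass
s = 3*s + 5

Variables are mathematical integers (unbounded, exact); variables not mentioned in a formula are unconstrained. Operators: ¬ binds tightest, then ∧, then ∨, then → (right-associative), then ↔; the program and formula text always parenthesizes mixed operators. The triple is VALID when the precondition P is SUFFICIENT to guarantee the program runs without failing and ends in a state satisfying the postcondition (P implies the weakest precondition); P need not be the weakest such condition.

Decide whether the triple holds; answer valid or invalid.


Working backward. After the program, the postcondition (2*val + 6 = val - 8 → 2*s = -7) ∧ (¬(¬(2*val + 2 < s - val - 1))) must hold; in canonical form it is (val = -14 → 2*s = -7) ∧ 3*val < s - 3.
Before s := 3*s + 5: (val = -14 → 6*s = -17) ∧ 3*val < 3*s + 2
Before skip: (val = -14 → 6*s = -17) ∧ 3*val < 3*s + 2
Before skip: (val = -14 → 6*s = -17) ∧ 3*val < 3*s + 2
Before val := s + s: (2*s = -14 → 6*s = -17) ∧ 3*s < 2
Before val := val - 2*val - 8: (2*s = -14 → 6*s = -17) ∧ 3*s < 2
Before val := 2*s + 6: (2*s = -14 → 6*s = -17) ∧ 3*s < 2
The weakest precondition is (2*s = -14 → 6*s = -17) ∧ 3*s < 2.
Check whether (2*s = -14 → 6*s = -17) ∧ 3*s < 6 implies it.
Countermodel: at the initial state s = 1, the precondition holds but the weakest precondition fails.
Answer: invalid


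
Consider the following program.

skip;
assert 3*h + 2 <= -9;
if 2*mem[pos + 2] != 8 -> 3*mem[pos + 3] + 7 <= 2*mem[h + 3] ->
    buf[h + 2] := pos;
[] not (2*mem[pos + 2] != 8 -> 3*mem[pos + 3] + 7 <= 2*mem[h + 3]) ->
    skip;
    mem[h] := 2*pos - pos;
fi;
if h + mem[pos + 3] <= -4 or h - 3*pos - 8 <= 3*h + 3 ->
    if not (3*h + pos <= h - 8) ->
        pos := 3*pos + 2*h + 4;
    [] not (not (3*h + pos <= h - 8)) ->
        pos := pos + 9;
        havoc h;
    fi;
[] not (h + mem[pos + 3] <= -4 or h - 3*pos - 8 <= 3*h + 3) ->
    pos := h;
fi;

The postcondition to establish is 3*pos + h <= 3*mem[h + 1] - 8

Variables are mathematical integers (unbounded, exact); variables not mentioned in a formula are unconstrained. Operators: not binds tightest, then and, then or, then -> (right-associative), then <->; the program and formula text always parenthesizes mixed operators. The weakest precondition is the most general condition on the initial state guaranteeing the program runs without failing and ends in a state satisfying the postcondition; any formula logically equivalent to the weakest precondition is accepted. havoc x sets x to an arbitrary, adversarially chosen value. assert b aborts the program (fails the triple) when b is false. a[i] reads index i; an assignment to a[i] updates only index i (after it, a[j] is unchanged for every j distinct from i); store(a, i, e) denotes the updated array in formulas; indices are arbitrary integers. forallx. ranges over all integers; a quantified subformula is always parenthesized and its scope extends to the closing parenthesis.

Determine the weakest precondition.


Working backward. After the program, the postcondition 3*pos + h <= 3*mem[h + 1] - 8 must hold; in canonical form it is h + 3*pos <= 3*mem[h + 1] - 8.
Then branch requires ((not (2*h + pos <= -8)) -> 7*h + 9*pos <= 3*mem[h + 1] - 20) and (2*h + pos <= -8 -> (forall h_1. h_1 + 3*pos <= 3*mem[h_1 + 1] - 35)); else branch requires 4*h <= 3*mem[h + 1] - 8.
Before the if: ((mem[pos + 3] + h <= -4 or 2*h + 3*pos >= -11) -> (((not (2*h + pos <= -8)) -> 7*h + 9*pos <= 3*mem[h + 1] - 20) and (2*h + pos <= -8 -> (forall h_1. h_1 + 3*pos <= 3*mem[h_1 + 1] - 35)))) and ((not (mem[pos + 3] + h <= -4 or 2*h + 3*pos >= -11)) -> 4*h <= 3*mem[h + 1] - 8)
Then branch requires ((mem[pos + 3] + h <= -4 or 2*h + 3*pos >= -11) -> (((not (2*h + pos <= -8)) -> 7*h + 9*pos <= 3*mem[h + 1] - 20) and (2*h + pos <= -8 -> (forall h_1. h_1 + 3*pos <= 3*mem[h_1 + 1] - 35)))) and ((not (mem[pos + 3] + h <= -4 or 2*h + 3*pos >= -11)) -> 4*h <= 3*mem[h + 1] - 8); else branch requires ((store(mem, h, pos)[pos + 3] + h <= -4 or 2*h + 3*pos >= -11) -> (((not (2*h + pos <= -8)) -> 7*h + 9*pos <= 3*store(mem, h, pos)[h + 1] - 20) and (2*h + pos <= -8 -> (forall h_1. h_1 + 3*pos <= 3*store(mem, h, pos)[h_1 + 1] - 35)))) and ((not (store(mem, h, pos)[pos + 3] + h <= -4 or 2*h + 3*pos >= -11)) -> 4*h <= 3*store(mem, h, pos)[h + 1] - 8).
Before the if: ((2*mem[pos + 2] != 8 -> 3*mem[pos + 3] <= 2*mem[h + 3] - 7) -> (((mem[pos + 3] + h <= -4 or 2*h + 3*pos >= -11) -> (((not (2*h + pos <= -8)) -> 7*h + 9*pos <= 3*mem[h + 1] - 20) and (2*h + pos <= -8 -> (forall h_1. h_1 + 3*pos <= 3*mem[h_1 + 1] - 35)))) and ((not (mem[pos + 3] + h <= -4 or 2*h + 3*pos >= -11)) -> 4*h <= 3*mem[h + 1] - 8))) and ((not (2*mem[pos + 2] != 8 -> 3*mem[pos + 3] <= 2*mem[h + 3] - 7)) -> (((store(mem, h, pos)[pos + 3] + h <= -4 or 2*h + 3*pos >= -11) -> (((not (2*h + pos <= -8)) -> 7*h + 9*pos <= 3*store(mem, h, pos)[h + 1] - 20) and (2*h + pos <= -8 -> (forall h_1. h_1 + 3*pos <= 3*store(mem, h, pos)[h_1 + 1] - 35)))) and ((not (store(mem, h, pos)[pos + 3] + h <= -4 or 2*h + 3*pos >= -11)) -> 4*h <= 3*store(mem, h, pos)[h + 1] - 8)))
Before assert 3*h + 2 <= -9: 3*h <= -11 and ((2*mem[pos + 2] != 8 -> 3*mem[pos + 3] <= 2*mem[h + 3] - 7) -> (((mem[pos + 3] + h <= -4 or 2*h + 3*pos >= -11) -> (((not (2*h + pos <= -8)) -> 7*h + 9*pos <= 3*mem[h + 1] - 20) and (2*h + pos <= -8 -> (forall h_1. h_1 + 3*pos <= 3*mem[h_1 + 1] - 35)))) and ((not (mem[pos + 3] + h <= -4 or 2*h + 3*pos >= -11)) -> 4*h <= 3*mem[h + 1] - 8))) and ((not (2*mem[pos + 2] != 8 -> 3*mem[pos + 3] <= 2*mem[h + 3] - 7)) -> (((store(mem, h, pos)[pos + 3] + h <= -4 or 2*h + 3*pos >= -11) -> (((not (2*h + pos <= -8)) -> 7*h + 9*pos <= 3*store(mem, h, pos)[h + 1] - 20) and (2*h + pos <= -8 -> (forall h_1. h_1 + 3*pos <= 3*store(mem, h, pos)[h_1 + 1] - 35)))) and ((not (store(mem, h, pos)[pos + 3] + h <= -4 or 2*h + 3*pos >= -11)) -> 4*h <= 3*store(mem, h, pos)[h + 1] - 8)))
Before skip: 3*h <= -11 and ((2*mem[pos + 2] != 8 -> 3*mem[pos + 3] <= 2*mem[h + 3] - 7) -> (((mem[pos + 3] + h <= -4 or 2*h + 3*pos >= -11) -> (((not (2*h + pos <= -8)) -> 7*h + 9*pos <= 3*mem[h + 1] - 20) and (2*h + pos <= -8 -> (forall h_1. h_1 + 3*pos <= 3*mem[h_1 + 1] - 35)))) and ((not (mem[pos + 3] + h <= -4 or 2*h + 3*pos >= -11)) -> 4*h <= 3*mem[h + 1] - 8))) and ((not (2*mem[pos + 2] != 8 -> 3*mem[pos + 3] <= 2*mem[h + 3] - 7)) -> (((store(mem, h, pos)[pos + 3] + h <= -4 or 2*h + 3*pos >= -11) -> (((not (2*h + pos <= -8)) -> 7*h + 9*pos <= 3*store(mem, h, pos)[h + 1] - 20) and (2*h + pos <= -8 -> (forall h_1. h_1 + 3*pos <= 3*store(mem, h, pos)[h_1 + 1] - 35)))) and ((not (store(mem, h, pos)[pos + 3] + h <= -4 or 2*h + 3*pos >= -11)) -> 4*h <= 3*store(mem, h, pos)[h + 1] - 8)))
Answer: WP = 3*h <= -11 and ((2*mem[pos + 2] != 8 -> 3*mem[pos + 3] <= 2*mem[h + 3] - 7) -> (((mem[pos + 3] + h <= -4 or 2*h + 3*pos >= -11) -> (((not (2*h + pos <= -8)) -> 7*h + 9*pos <= 3*mem[h + 1] - 20) and (2*h + pos <= -8 -> (forall h_1. h_1 + 3*pos <= 3*mem[h_1 + 1] - 35)))) and ((not (mem[pos + 3] + h <= -4 or 2*h + 3*pos >= -11)) -> 4*h <= 3*mem[h + 1] - 8))) and ((not (2*mem[pos + 2] != 8 -> 3*mem[pos + 3] <= 2*mem[h + 3] - 7)) -> (((store(mem, h, pos)[pos + 3] + h <= -4 or 2*h + 3*pos >= -11) -> (((not (2*h + pos <= -8)) -> 7*h + 9*pos <= 3*store(mem, h, pos)[h + 1] - 20) and (2*h + pos <= -8 -> (forall h_1. h_1 + 3*pos <= 3*store(mem, h, pos)[h_1 + 1] - 35)))) and ((not (store(mem, h, pos)[pos + 3] + h <= -4 or 2*h + 3*pos >= -11)) -> 4*h <= 3*store(mem, h, pos)[h + 1] - 8)))


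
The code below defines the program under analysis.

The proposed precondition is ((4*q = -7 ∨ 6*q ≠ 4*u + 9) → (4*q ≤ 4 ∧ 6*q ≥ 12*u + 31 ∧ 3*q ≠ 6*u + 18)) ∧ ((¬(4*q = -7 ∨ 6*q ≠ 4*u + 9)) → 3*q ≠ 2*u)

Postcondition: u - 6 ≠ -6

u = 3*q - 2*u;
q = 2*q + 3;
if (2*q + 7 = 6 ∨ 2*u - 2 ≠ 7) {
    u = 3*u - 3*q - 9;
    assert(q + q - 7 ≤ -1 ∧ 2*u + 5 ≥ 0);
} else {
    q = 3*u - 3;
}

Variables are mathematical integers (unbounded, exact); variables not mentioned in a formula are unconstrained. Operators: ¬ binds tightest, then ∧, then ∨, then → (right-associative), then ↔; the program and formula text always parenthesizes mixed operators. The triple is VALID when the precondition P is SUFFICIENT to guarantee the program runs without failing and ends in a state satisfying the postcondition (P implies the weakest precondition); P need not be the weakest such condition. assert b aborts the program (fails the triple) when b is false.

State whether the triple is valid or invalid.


Working backward. After the program, the postcondition u - 6 ≠ -6 must hold; in canonical form it is u ≠ 0.
Then branch requires 2*q ≤ 6 ∧ 6*u ≥ 6*q + 13 ∧ 3*u ≠ 3*q + 9; else branch requires u ≠ 0.
Before the if: ((2*q = -1 ∨ 2*u ≠ 9) → (2*q ≤ 6 ∧ 6*u ≥ 6*q + 13 ∧ 3*u ≠ 3*q + 9)) ∧ ((¬(2*q = -1 ∨ 2*u ≠ 9)) → u ≠ 0)
Before q := 2*q + 3: ((4*q = -7 ∨ 2*u ≠ 9) → (4*q ≤ 0 ∧ 6*u ≥ 12*q + 31 ∧ 3*u ≠ 6*q + 18)) ∧ ((¬(4*q = -7 ∨ 2*u ≠ 9)) → u ≠ 0)
Before u := 3*q - 2*u: ((4*q = -7 ∨ 6*q ≠ 4*u + 9) → (4*q ≤ 0 ∧ 6*q ≥ 12*u + 31 ∧ 3*q ≠ 6*u + 18)) ∧ ((¬(4*q = -7 ∨ 6*q ≠ 4*u + 9)) → 3*q ≠ 2*u)
The weakest precondition is ((4*q = -7 ∨ 6*q ≠ 4*u + 9) → (4*q ≤ 0 ∧ 6*q ≥ 12*u + 31 ∧ 3*q ≠ 6*u + 18)) ∧ ((¬(4*q = -7 ∨ 6*q ≠ 4*u + 9)) → 3*q ≠ 2*u).
Check whether ((4*q = -7 ∨ 6*q ≠ 4*u + 9) → (4*q ≤ 4 ∧ 6*q ≥ 12*u + 31 ∧ 3*q ≠ 6*u + 18)) ∧ ((¬(4*q = -7 ∨ 6*q ≠ 4*u + 9)) → 3*q ≠ 2*u) implies it.
Countermodel: at the initial state q = 1, u = -3, the precondition holds but the weakest precondition fails.
Answer: invalid


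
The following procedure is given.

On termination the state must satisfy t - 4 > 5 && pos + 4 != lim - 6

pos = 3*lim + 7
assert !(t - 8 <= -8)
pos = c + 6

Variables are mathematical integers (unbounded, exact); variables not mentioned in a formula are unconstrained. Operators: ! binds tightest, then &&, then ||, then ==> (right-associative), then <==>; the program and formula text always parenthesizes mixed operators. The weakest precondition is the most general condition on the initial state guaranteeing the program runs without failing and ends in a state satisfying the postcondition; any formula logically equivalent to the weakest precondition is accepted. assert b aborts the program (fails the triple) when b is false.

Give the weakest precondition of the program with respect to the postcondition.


Working backward. After the program, the postcondition t - 4 > 5 && pos + 4 != lim - 6 must hold; in canonical form it is t > 9 && pos != lim - 10.
Before pos := c + 6: t > 9 && c != lim - 16
Before assert !(t - 8 <= -8): (!(t <= 0)) && t > 9 && c != lim - 16
Before pos := 3*lim + 7: (!(t <= 0)) && t > 9 && c != lim - 16
Answer: WP = (!(t <= 0)) && t > 9 && c != lim - 16


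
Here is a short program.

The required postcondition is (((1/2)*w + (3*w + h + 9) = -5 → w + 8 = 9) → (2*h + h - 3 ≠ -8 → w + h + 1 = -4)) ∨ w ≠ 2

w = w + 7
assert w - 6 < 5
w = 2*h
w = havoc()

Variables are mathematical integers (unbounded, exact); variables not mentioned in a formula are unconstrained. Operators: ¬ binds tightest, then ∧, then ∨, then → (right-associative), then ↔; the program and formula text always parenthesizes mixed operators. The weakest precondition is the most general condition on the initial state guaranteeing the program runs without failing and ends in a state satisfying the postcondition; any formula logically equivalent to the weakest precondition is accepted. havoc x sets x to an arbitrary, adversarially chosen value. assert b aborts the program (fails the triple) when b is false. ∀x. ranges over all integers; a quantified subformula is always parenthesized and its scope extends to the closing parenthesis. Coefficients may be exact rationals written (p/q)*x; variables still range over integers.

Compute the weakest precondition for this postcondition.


Working backward. After the program, the postcondition (((1/2)*w + (3*w + h + 9) = -5 → w + 8 = 9) → (2*h + h - 3 ≠ -8 → w + h + 1 = -4)) ∨ w ≠ 2 must hold; in canonical form it is ((h + (7/2)*w = -14 → w = 1) → (3*h ≠ -5 → h + w = -5)) ∨ w ≠ 2.
Before havoc w: ∀w_1. (((h + (7/2)*w_1 = -14 → w_1 = 1) → (3*h ≠ -5 → h + w_1 = -5)) ∨ w_1 ≠ 2)
Before w := 2*h: ∀w_1. (((h + (7/2)*w_1 = -14 → w_1 = 1) → (3*h ≠ -5 → h + w_1 = -5)) ∨ w_1 ≠ 2)
Before assert w - 6 < 5: w < 11 ∧ (∀w_1. (((h + (7/2)*w_1 = -14 → w_1 = 1) → (3*h ≠ -5 → h + w_1 = -5)) ∨ w_1 ≠ 2))
Before w := w + 7: w < 4 ∧ (∀w_1. (((h + (7/2)*w_1 = -14 → w_1 = 1) → (3*h ≠ -5 → h + w_1 = -5)) ∨ w_1 ≠ 2))
Answer: WP = w < 4 ∧ (∀w_1. (((h + (7/2)*w_1 = -14 → w_1 = 1) → (3*h ≠ -5 → h + w_1 = -5)) ∨ w_1 ≠ 2))
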